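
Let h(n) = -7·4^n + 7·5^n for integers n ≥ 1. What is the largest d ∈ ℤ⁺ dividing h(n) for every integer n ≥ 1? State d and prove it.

Computing the first values: h(1) = 7 and h(2) = 63; gcd(7, 63) = 7, so d ≤ 7.
We prove 7 | -7·4^n + 7·5^n for all n ≥ 1 by induction on n.
When n = 1: h(1) = 7 = 7·(1), so 7 | h(1).
For the inductive step, assume it holds for an arbitrary p ≥ 1, i.e. 7 | h(p). Then
h(p+1) − 5·h(p) = (-7·4^(p+1) + 7·5^(p+1)) − 5·(-7·4^p + 7·5^p) = (-7)·4^p·(4 − 5) = (7)·4^p. Since 7 | h(p) by the inductive hypothesis, 7 | 5·h(p); and 7 | 7 since 7 = 7·1. Therefore 7 | h(p+1).
Hence, by induction on n, the claim holds for every n ≥ 1.
Therefore the largest such d is 7.

d = 7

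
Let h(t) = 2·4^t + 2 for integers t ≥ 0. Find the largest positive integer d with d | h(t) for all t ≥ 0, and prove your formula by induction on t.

Computing the first values: h(0) = 4 and h(1) = 10; gcd(4, 10) = 2, so d ≤ 2.
We prove 2 | 2·4^t + 2 for all t ≥ 0 by induction on t.
When t = 0: h(0) = 4 = 2·(2), so 2 | h(0).
Inductive step: suppose the statement holds for some i ≥ 0, i.e. 2 | h(i). Then
h(i+1) = 2·4^(i+1) + 2 = 4·(2·4^i + 2) - 6 = 4·h(i) - 6. The first term is divisible by 2 by the inductive hypothesis, and -6 is divisible by 2. Hence 2 | h(i+1).
By induction, the statement is established for all t ≥ 0.
Therefore the largest such d is 2.

d = 2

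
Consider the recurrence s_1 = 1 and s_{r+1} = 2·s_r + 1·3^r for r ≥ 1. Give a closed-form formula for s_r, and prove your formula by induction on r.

s_r = -2^r + 3^r

Computing the first terms: s_1 = 1, s_2 = 5, s_3 = 19. This suggests s_r = -2^r + 3^r.
For the base case r = 1: the formula gives 1 = 1 = s_1.
Suppose the result is true for r = k, so s_k = -2^k + 3^k.
Then s_{k+1} = 2·s_k + 1·3^k = 2·(-2^k + 3^k) + 1·3^k = -2^(k + 1) + 3^(k + 1),
which is the claimed formula at r = k+1.
By induction, the statement is established for all r ≥ 1.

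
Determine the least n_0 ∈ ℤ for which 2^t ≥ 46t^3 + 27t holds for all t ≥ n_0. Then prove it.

n_0 = 19

At t = 18: 262144 < 268758, so the inequality fails and n_0 ≥ 19. We prove 2^t ≥ 46t^3 + 27t for all t ≥ 19.
Base step (t = 19): 2^t = 524288 and 46t^3 + 27t = 316027, so 524288 ≥ 316027.
Inductive step: assume the claim holds for t = i, so 2^i ≥ 46i^3 + 27i.
Then 2^(i + 1) = 2·(2^i) ≥ 2·(46i^3 + 27i).
Also, for i ≥ 19 we have 2·(46i^3 + 27i) ≥ 46(i+1)^3 + 27(i+1), since 2·(46i^3 + 27i) − (46(i+1)^3 + 27(i+1)) = 46i^3 - 138i^2 - 111i - 73, which is nonnegative for all i ≥ 19.
Combining, 2^(i + 1) ≥ 46(i+1)^3 + 27(i+1).
This completes the induction.
Hence the smallest such n_0 is 19.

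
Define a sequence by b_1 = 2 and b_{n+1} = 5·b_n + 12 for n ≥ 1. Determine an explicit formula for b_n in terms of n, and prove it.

b_n = 5^n - 3

Computing the first terms: b_1 = 2, b_2 = 22, b_3 = 122. This suggests b_n = 5^n - 3.
For the base case n = 1: the formula gives 2 = 2 = b_1.
For the inductive step, assume it holds for an arbitrary m ≥ 1, so b_m = 5^m - 3.
Then b_{m+1} = 5·b_m + 12 = 5·(5^m - 3) + 12 = 5^(m + 1) - 3,
which is the claimed formula at n = m+1.
By the principle of mathematical induction, the result holds for all n ≥ 1.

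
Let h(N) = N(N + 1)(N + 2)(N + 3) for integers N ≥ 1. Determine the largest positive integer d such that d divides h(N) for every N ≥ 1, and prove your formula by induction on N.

d = 24

Computing the first values: h(1) = 24 and h(2) = 120; gcd(24, 120) = 24, so d ≤ 24.
We prove 24 | N(N + 1)(N + 2)(N + 3) for all N ≥ 1 by induction on N.
Base case (N = 1): h(1) = 24 = 24·(1), so 24 | h(1).
Suppose the result is true for N = r, i.e. 24 | h(r). Then
h(r+1) − h(r) = (r+1)·(r+2)·(r+3)·(r+4) − r·(r+1)·(r+2)·(r+3) = (r+1)·(r+2)·(r+3)·[(r+4) − r] = 4·(r+1)·(r+2)·(r+3). The product of 3 consecutive integers is divisible by (3)! = 6, so h(r+1) − h(r) is divisible by 4·6 = 24. By the inductive hypothesis 24 | h(r), hence 24 | h(r+1).
Hence, by induction on N, the claim holds for every N ≥ 1.
Therefore the largest such d is 24.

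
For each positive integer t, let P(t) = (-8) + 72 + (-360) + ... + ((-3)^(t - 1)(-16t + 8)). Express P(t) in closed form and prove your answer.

We claim P(t) = (-3)^t(4t - 1) + 1 for all t ≥ 1.
For the base case t = 1: P(1) = -8, and the closed form gives -8. They agree.
Inductive step: suppose the statement holds for some p ≥ 1, so P(p) = (-3)^p(4p - 1) + 1.
Then P(p+1) = P(p) + ((-3)^p(-16p - 8)) = ((-3)^p(4p - 1) + 1) + ((-3)^p(-16p - 8)).
Simplifying, P(p+1) = -12(-3)^p·p - 9(-3)^p + 1 = (-3)^(p+1)(4(p+1) - 1) + 1,
which is the closed form with t = p+1.
By the principle of mathematical induction, the result holds for all t ≥ 1.

P(t) = (-3)^t(4t - 1) + 1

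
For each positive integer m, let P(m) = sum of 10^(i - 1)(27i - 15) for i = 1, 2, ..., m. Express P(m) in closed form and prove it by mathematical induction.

P(m) = 10^m(3m - 2) + 2

We claim P(m) = 10^m(3m - 2) + 2 for all m ≥ 1.
For the base case m = 1: P(1) = 12, and the closed form gives 12. They agree.
For the inductive step, assume it holds for an arbitrary i ≥ 1, so P(i) = 10^i(3i - 2) + 2.
Then P(i+1) = P(i) + (10^i(27i + 12)) = (10^i(3i - 2) + 2) + (10^i(27i + 12)).
Simplifying, P(i+1) = 30·10^i·i + 10·10^i + 2 = 10^(i+1)(3(i+1) - 2) + 2,
which is the closed form with m = i+1.
Hence, by induction on m, the claim holds for every m ≥ 1.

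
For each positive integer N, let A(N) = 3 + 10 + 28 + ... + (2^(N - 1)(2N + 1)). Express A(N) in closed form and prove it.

A(N) = 2^N(2N - 1) + 1

We claim A(N) = 2^N(2N - 1) + 1 for all N ≥ 1.
Base case (N = 1): A(1) = 3, and the closed form gives 3. They agree.
For the inductive step, assume it holds for an arbitrary j ≥ 1, so A(j) = 2^j(2j - 1) + 1.
Then A(j+1) = A(j) + (2^j(2j + 3)) = (2^j(2j - 1) + 1) + (2^j(2j + 3)).
Simplifying, A(j+1) = 2^(j + 1) + 2^(j + 2)j + 1 = 2^(j+1)(2(j+1) - 1) + 1,
which is the closed form with N = j+1.
By the principle of mathematical induction, the result holds for all N ≥ 1.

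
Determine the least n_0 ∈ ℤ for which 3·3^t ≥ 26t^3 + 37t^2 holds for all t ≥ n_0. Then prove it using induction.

n_0 = 8

At t = 7: 6561 < 10731, so the inequality fails and n_0 ≥ 8. We prove 3·3^t ≥ 26t^3 + 37t^2 for all t ≥ 8.
For the base case t = 8: 3·3^t = 19683 and 26t^3 + 37t^2 = 15680, so 19683 ≥ 15680.
Inductive step: assume the claim holds for t = r, so 3·3^r ≥ 26r^3 + 37r^2.
Then 3·3^(r + 1) = 3·(3·3^r) ≥ 3·(26r^3 + 37r^2).
Also, for r ≥ 8 we have 3·(26r^3 + 37r^2) ≥ 26(r+1)^3 + 37(r+1)^2, since 3·(26r^3 + 37r^2) − (26(r+1)^3 + 37(r+1)^2) = 52r^3 - 4r^2 - 152r - 63, which is nonnegative for all r ≥ 8.
Combining, 3·3^(r + 1) ≥ 26(r+1)^3 + 37(r+1)^2.
Hence, by induction on t, the claim holds for every t ≥ 8.
Hence the smallest such n_0 is 8.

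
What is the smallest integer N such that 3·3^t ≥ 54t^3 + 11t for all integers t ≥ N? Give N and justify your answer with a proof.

N = 9

At t = 8: 19683 < 27736, so the inequality fails and N ≥ 9. We prove 3·3^t ≥ 54t^3 + 11t for all t ≥ 9.
When t = 9: 3·3^t = 59049 and 54t^3 + 11t = 39465, so 59049 ≥ 39465.
For the inductive step, assume it holds for an arbitrary m ≥ 9, so 3·3^m ≥ 54m^3 + 11m.
Then 3·3^(m + 1) = 3·(3·3^m) ≥ 3·(54m^3 + 11m).
Also, for m ≥ 9 we have 3·(54m^3 + 11m) ≥ 54(m+1)^3 + 11(m+1), since 3·(54m^3 + 11m) − (54(m+1)^3 + 11(m+1)) = 108m^3 - 162m^2 - 140m - 65, which is nonnegative for all m ≥ 9.
Combining, 3·3^(m + 1) ≥ 54(m+1)^3 + 11(m+1).
This completes the induction.
Hence the smallest such N is 9.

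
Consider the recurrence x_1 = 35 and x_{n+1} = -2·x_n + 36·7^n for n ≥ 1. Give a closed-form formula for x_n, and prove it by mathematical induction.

Computing the first terms: x_1 = 35, x_2 = 182, x_3 = 1400. This suggests x_n = 7(-2)^(n - 1) + 4·7^n.
When n = 1: the formula gives 35 = 35 = x_1.
Suppose the result is true for n = p, so x_p = 7(-2)^(p - 1) + 4·7^p.
Then x_{p+1} = -2·x_p + 36·7^p = -2·(7(-2)^(p - 1) + 4·7^p) + 36·7^p = 7(-2)^p + 4·7^(p + 1) = 7(-2)^((p+1) - 1) + 4·7^(p+1),
which is the claimed formula at n = p+1.
By the principle of mathematical induction, the result holds for all n ≥ 1.

x_n = 7(-2)^(n - 1) + 4·7^n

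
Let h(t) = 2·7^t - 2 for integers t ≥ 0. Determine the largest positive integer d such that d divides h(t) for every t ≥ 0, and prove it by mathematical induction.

d = 12

Computing the first values: h(0) = 0 and h(1) = 12; gcd(0, 12) = 12, so d ≤ 12.
We prove 12 | 2·7^t - 2 for all t ≥ 0 by induction on t.
When t = 0: h(0) = 0 = 12·(0), so 12 | h(0).
Suppose the result is true for t = k, i.e. 12 | h(k). Then
h(k+1) = 2·7^(k+1) - 2 = 7·(2·7^k - 2) + 12 = 7·h(k) + 12. The first term is divisible by 12 by the inductive hypothesis, and 12 is divisible by 12. Hence 12 | h(k+1).
By induction, the statement is established for all t ≥ 0.
Therefore the largest such d is 12.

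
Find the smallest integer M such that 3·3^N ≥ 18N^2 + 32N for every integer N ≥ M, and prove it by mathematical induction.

M = 5

At N = 4: 243 < 416, so the inequality fails and M ≥ 5. We prove 3·3^N ≥ 18N^2 + 32N for all N ≥ 5.
When N = 5: 3·3^N = 729 and 18N^2 + 32N = 610, so 729 ≥ 610.
Inductive step: assume the claim holds for N = k, so 3·3^k ≥ 18k^2 + 32k.
Then 3·3^(k + 1) = 3·(3·3^k) ≥ 3·(18k^2 + 32k).
Also, for k ≥ 5 we have 3·(18k^2 + 32k) ≥ 18(k+1)^2 + 32(k+1), since 3·(18k^2 + 32k) − (18(k+1)^2 + 32(k+1)) = 36k^2 + 28k - 50, which is nonnegative for all k ≥ 5.
Combining, 3·3^(k + 1) ≥ 18(k+1)^2 + 32(k+1).
This completes the induction.
Hence the smallest such M is 5.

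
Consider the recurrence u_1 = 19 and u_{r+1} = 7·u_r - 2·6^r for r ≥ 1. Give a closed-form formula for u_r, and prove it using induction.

u_r = 2·6^r + 7^r

Computing the first terms: u_1 = 19, u_2 = 121, u_3 = 775. This suggests u_r = 2·6^r + 7^r.
Base step (r = 1): the formula gives 19 = 19 = u_1.
For the inductive step, assume it holds for an arbitrary p ≥ 1, so u_p = 2·6^p + 7^p.
Then u_{p+1} = 7·u_p - 2·6^p = 7·(2·6^p + 7^p) - 2·6^p = 2·6^(p + 1) + 7^(p + 1),
which is the claimed formula at r = p+1.
This completes the induction.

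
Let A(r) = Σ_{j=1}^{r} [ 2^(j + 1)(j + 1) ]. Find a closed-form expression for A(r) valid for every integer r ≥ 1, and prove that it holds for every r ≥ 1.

We claim A(r) = 2^(r + 2)r for all r ≥ 1.
Base step (r = 1): A(1) = 8, and the closed form gives 8. They agree.
Inductive step: assume the claim holds for r = j, so A(j) = 2^(j + 2)j.
Then A(j+1) = A(j) + (2^(j + 2)(j + 2)) = (2^(j + 2)j) + (2^(j + 2)(j + 2)).
Simplifying, A(j+1) = 2^(j + 3)(j + 1) = 2^((j+1) + 2)(j+1),
which is the closed form with r = j+1.
This completes the induction.

A(r) = 2^(r + 2)r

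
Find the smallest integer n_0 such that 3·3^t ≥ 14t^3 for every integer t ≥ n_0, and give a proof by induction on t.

At t = 6: 2187 < 3024, so the inequality fails and n_0 ≥ 7. We prove 3·3^t ≥ 14t^3 for all t ≥ 7.
When t = 7: 3·3^t = 6561 and 14t^3 = 4802, so 6561 ≥ 4802.
Inductive step: assume the claim holds for t = m, so 3·3^m ≥ 14m^3.
Then 3·3^(m + 1) = 3·(3·3^m) ≥ 3·(14m^3).
Also, for m ≥ 7 we have 3·(14m^3) ≥ 14(m+1)^3, since 3 ≥ (1 + 1/m)^3 for all m ≥ 7.
Combining, 3·3^(m + 1) ≥ 14(m+1)^3.
Hence, by induction on t, the claim holds for every t ≥ 7.
Hence the smallest such n_0 is 7.

n_0 = 7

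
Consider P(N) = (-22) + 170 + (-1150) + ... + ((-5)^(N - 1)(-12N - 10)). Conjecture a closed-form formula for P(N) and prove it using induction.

We claim P(N) = 2(-5)^N(N + 1) - 2 for all N ≥ 1.
Base case (N = 1): P(1) = -22, and the closed form gives -22. They agree.
Inductive step: suppose the statement holds for some j ≥ 1, so P(j) = 2(-5)^j(j + 1) - 2.
Then P(j+1) = P(j) + ((-5)^j(-12j - 22)) = (2(-5)^j(j + 1) - 2) + ((-5)^j(-12j - 22)).
Simplifying, P(j+1) = -10(-5)^j·j - 20(-5)^j - 2 = 2(-5)^(j+1)((j+1) + 1) - 2,
which is the closed form with N = j+1.
By induction, the statement is established for all N ≥ 1.

P(N) = 2(-5)^N(N + 1) - 2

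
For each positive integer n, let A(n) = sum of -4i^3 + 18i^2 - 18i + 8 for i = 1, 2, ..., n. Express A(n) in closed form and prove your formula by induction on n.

We claim A(n) = -n(n^3 - 4n^2 + n - 2) for all n ≥ 1.
Base case (n = 1): A(1) = 4, and the closed form gives 4. They agree.
Inductive step: assume the claim holds for n = i, so A(i) = i(-i^3 + 4i^2 - i + 2).
Then A(i+1) = A(i) + (-4i^3 + 6i^2 + 6i + 4) = (i(-i^3 + 4i^2 - i + 2)) + (-4i^3 + 6i^2 + 6i + 4).
Simplifying, A(i+1) = -(i + 1)(i^3 - i^2 - 4i - 4) = -(i+1)((i+1)^3 - 4(i+1)^2 + (i+1) - 2),
which is the closed form with n = i+1.
This completes the induction.

A(n) = -n(n^3 - 4n^2 + n - 2)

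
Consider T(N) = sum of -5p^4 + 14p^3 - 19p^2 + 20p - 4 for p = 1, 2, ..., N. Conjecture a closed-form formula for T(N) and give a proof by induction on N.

We claim T(N) = -N(N^4 - N^3 + N^2 - 4N - 3) for all N ≥ 1.
For the base case N = 1: T(1) = 6, and the closed form gives 6. They agree.
Inductive step: assume the claim holds for N = p, so T(p) = p(-p^4 + p^3 - p^2 + 4p + 3).
Then T(p+1) = T(p) + (-5p^4 - 6p^3 - 7p^2 + 4p + 6) = (p(-p^4 + p^3 - p^2 + 4p + 3)) + (-5p^4 - 6p^3 - 7p^2 + 4p + 6).
Simplifying, T(p+1) = -(p + 1)(p^4 + 3p^3 + 4p^2 - p - 6) = -(p+1)((p+1)^4 - (p+1)^3 + (p+1)^2 - 4(p+1) - 3),
which is the closed form with N = p+1.
By the principle of mathematical induction, the result holds for all N ≥ 1.

T(N) = -N(N^4 - N^3 + N^2 - 4N - 3)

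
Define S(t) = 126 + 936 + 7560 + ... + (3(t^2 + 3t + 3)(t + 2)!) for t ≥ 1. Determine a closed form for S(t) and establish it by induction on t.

We claim S(t) = (3t + 3)(t + 3)! - 18 for all t ≥ 1.
When t = 1: S(1) = 126, and the closed form gives 126. They agree.
Suppose the result is true for t = k, so S(k) = (3k + 3)(k + 3)! - 18.
Then S(k+1) = S(k) + (3(k^2 + 5k + 7)(k + 3)!) = ((3k + 3)(k + 3)! - 18) + (3(k^2 + 5k + 7)(k + 3)!).
Simplifying, S(k+1) = (3(k+1) + 3)((k+1) + 3)! - 18,
which is the closed form with t = k+1.
By the principle of mathematical induction, the result holds for all t ≥ 1.

S(t) = (3t + 3)(t + 3)! - 18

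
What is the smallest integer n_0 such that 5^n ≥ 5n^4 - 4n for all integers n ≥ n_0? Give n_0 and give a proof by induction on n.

At n = 4: 625 < 1264, so the inequality fails and n_0 ≥ 5. We prove 5^n ≥ 5n^4 - 4n for all n ≥ 5.
When n = 5: 5^n = 3125 and 5n^4 - 4n = 3105, so 3125 ≥ 3105.
Suppose the result is true for n = m, so 5^m ≥ 5m^4 - 4m.
Then 5^(m + 1) = 5·(5^m) ≥ 5·(5m^4 - 4m).
Also, for m ≥ 5 we have 5·(5m^4 - 4m) ≥ 5(m+1)^4 - 4(m+1), since 5·(5m^4 - 4m) − (5(m+1)^4 - 4(m+1)) = 20m^4 - 20m^3 - 30m^2 - 36m - 1, which is nonnegative for all m ≥ 5.
Combining, 5^(m + 1) ≥ 5(m+1)^4 - 4(m+1).
This completes the induction.
Hence the smallest such n_0 is 5.

n_0 = 5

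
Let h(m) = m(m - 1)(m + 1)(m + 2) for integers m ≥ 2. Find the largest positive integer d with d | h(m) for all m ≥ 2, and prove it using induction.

d = 24

Computing the first values: h(2) = 24 and h(3) = 120; gcd(24, 120) = 24, so d ≤ 24.
We prove 24 | m(m - 1)(m + 1)(m + 2) for all m ≥ 2 by induction on m.
When m = 2: h(2) = 24 = 24·(1), so 24 | h(2).
Inductive step: assume the claim holds for m = i, i.e. 24 | h(i). Then
h(i+1) − h(i) = i·(i+1)·(i+2)·(i+3) − (i-1)·i·(i+1)·(i+2) = i·(i+1)·(i+2)·[(i+3) − (i-1)] = 4·i·(i+1)·(i+2). The product of 3 consecutive integers is divisible by (3)! = 6, so h(i+1) − h(i) is divisible by 4·6 = 24. By the inductive hypothesis 24 | h(i), hence 24 | h(i+1).
Hence, by induction on m, the claim holds for every m ≥ 2.
Therefore the largest such d is 24.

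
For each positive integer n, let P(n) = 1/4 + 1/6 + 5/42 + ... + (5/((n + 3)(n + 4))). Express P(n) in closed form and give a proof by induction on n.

We claim P(n) = 5n/(4(n + 4)) for all n ≥ 1.
When n = 1: P(1) = 1/4, and the closed form gives 1/4. They agree.
Suppose the result is true for n = p, so P(p) = 5p/(4(p + 4)).
Then P(p+1) = P(p) + (5/((p + 4)(p + 5))) = (5p/(4(p + 4))) + (5/((p + 4)(p + 5))).
Simplifying, P(p+1) = 5(p + 1)/(4(p + 5)) = 5(p+1)/(4((p+1) + 4)),
which is the closed form with n = p+1.
This completes the induction.

P(n) = 5n/(4(n + 4))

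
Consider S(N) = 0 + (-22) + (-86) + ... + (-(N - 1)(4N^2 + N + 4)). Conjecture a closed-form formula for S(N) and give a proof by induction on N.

We claim S(N) = -N(N - 1)(N^2 + 2N + 3) for all N ≥ 1.
Base case (N = 1): S(1) = 0, and the closed form gives 0. They agree.
Inductive step: assume the claim holds for N = p, so S(p) = p(-p^3 - p^2 - p + 3).
Then S(p+1) = S(p) + (-p(p + 4(p + 1)^2 + 5)) = (p(-p^3 - p^2 - p + 3)) + (-p(p + 4(p + 1)^2 + 5)).
Simplifying, S(p+1) = -p(p + 1)(p^2 + 4p + 6) = -(p+1)((p+1) - 1)((p+1)^2 + 2(p+1) + 3),
which is the closed form with N = p+1.
By the principle of mathematical induction, the result holds for all N ≥ 1.

S(N) = -N(N - 1)(N^2 + 2N + 3)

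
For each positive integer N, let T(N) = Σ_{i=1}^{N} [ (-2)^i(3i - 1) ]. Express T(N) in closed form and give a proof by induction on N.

T(N) = 2(-2)^N·N

We claim T(N) = 2(-2)^N·N for all N ≥ 1.
For the base case N = 1: T(1) = -4, and the closed form gives -4. They agree.
Inductive step: suppose the statement holds for some i ≥ 1, so T(i) = 2(-2)^i·i.
Then T(i+1) = T(i) + ((-2)^(i + 1)(3i + 2)) = (2(-2)^i·i) + ((-2)^(i + 1)(3i + 2)).
Simplifying, T(i+1) = (-2)^(i + 2)(-i - 1) = 2(-2)^(i+1)·(i+1),
which is the closed form with N = i+1.
By induction, the statement is established for all N ≥ 1.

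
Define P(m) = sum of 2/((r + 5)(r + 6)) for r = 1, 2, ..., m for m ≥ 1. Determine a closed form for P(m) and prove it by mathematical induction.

We claim P(m) = m/(3(m + 6)) for all m ≥ 1.
Base step (m = 1): P(1) = 1/21, and the closed form gives 1/21. They agree.
Inductive step: suppose the statement holds for some r ≥ 1, so P(r) = r/(3(r + 6)).
Then P(r+1) = P(r) + (2/((r + 6)(r + 7))) = (r/(3(r + 6))) + (2/((r + 6)(r + 7))).
Simplifying, P(r+1) = (r + 1)/(3(r + 7)) = (r+1)/(3((r+1) + 6)),
which is the closed form with m = r+1.
By the principle of mathematical induction, the result holds for all m ≥ 1.

P(m) = m/(3(m + 6))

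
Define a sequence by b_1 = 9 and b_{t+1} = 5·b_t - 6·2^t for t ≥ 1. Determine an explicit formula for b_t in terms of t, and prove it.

b_t = 2^(t + 1) + 5^t

Computing the first terms: b_1 = 9, b_2 = 33, b_3 = 141. This suggests b_t = 2^(t + 1) + 5^t.
Base case (t = 1): the formula gives 9 = 9 = b_1.
Inductive step: assume the claim holds for t = i, so b_i = 2^(i + 1) + 5^i.
Then b_{i+1} = 5·b_i - 6·2^i = 5·(2^(i + 1) + 5^i) - 6·2^i = 2^(i + 2) + 5^(i + 1) = 2^((i+1) + 1) + 5^(i+1),
which is the claimed formula at t = i+1.
Hence, by induction on t, the claim holds for every t ≥ 1.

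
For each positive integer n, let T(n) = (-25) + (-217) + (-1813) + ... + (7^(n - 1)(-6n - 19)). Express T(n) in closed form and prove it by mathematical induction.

T(n) = -7^n(n + 3) + 3

We claim T(n) = -7^n(n + 3) + 3 for all n ≥ 1.
Base case (n = 1): T(1) = -25, and the closed form gives -25. They agree.
For the inductive step, assume it holds for an arbitrary m ≥ 1, so T(m) = -7^m(m + 3) + 3.
Then T(m+1) = T(m) + (7^m(-6m - 25)) = (-7^m(m + 3) + 3) + (7^m(-6m - 25)).
Simplifying, T(m+1) = -7·7^m·m - 28·7^m + 3 = -7^(m+1)((m+1) + 3) + 3,
which is the closed form with n = m+1.
By the principle of mathematical induction, the result holds for all n ≥ 1.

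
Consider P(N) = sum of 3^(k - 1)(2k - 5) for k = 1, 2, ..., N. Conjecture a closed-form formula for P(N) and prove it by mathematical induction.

P(N) = 3^N(N - 3) + 3

We claim P(N) = 3^N(N - 3) + 3 for all N ≥ 1.
Base step (N = 1): P(1) = -3, and the closed form gives -3. They agree.
Suppose the result is true for N = k, so P(k) = 3^k(k - 3) + 3.
Then P(k+1) = P(k) + (3^k(2k - 3)) = (3^k(k - 3) + 3) + (3^k(2k - 3)).
Simplifying, P(k+1) = 3·3^k·k - 6·3^k + 3 = 3^(k+1)((k+1) - 3) + 3,
which is the closed form with N = k+1.
Hence, by induction on N, the claim holds for every N ≥ 1.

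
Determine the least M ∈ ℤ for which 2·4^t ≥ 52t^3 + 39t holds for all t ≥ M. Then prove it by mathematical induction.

At t = 6: 8192 < 11466, so the inequality fails and M ≥ 7. We prove 2·4^t ≥ 52t^3 + 39t for all t ≥ 7.
For the base case t = 7: 2·4^t = 32768 and 52t^3 + 39t = 18109, so 32768 ≥ 18109.
For the inductive step, assume it holds for an arbitrary k ≥ 7, so 2·4^k ≥ 52k^3 + 39k.
Then 2·4^(k + 1) = 4·(2·4^k) ≥ 4·(52k^3 + 39k).
Also, for k ≥ 7 we have 4·(52k^3 + 39k) ≥ 52(k+1)^3 + 39(k+1), since 4·(52k^3 + 39k) − (52(k+1)^3 + 39(k+1)) = 156k^3 - 156k^2 - 39k - 91, which is nonnegative for all k ≥ 7.
Combining, 2·4^(k + 1) ≥ 52(k+1)^3 + 39(k+1).
Hence, by induction on t, the claim holds for every t ≥ 7.
Hence the smallest such M is 7.

M = 7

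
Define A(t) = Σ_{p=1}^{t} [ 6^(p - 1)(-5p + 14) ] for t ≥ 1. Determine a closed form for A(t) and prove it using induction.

A(t) = 6^t(-t + 3) - 3

We claim A(t) = 6^t(-t + 3) - 3 for all t ≥ 1.
When t = 1: A(1) = 9, and the closed form gives 9. They agree.
Inductive step: suppose the statement holds for some p ≥ 1, so A(p) = 6^p(-p + 3) - 3.
Then A(p+1) = A(p) + (6^p(-5p + 9)) = (6^p(-p + 3) - 3) + (6^p(-5p + 9)).
Simplifying, A(p+1) = -6·6^p·p + 12·6^p - 3 = 6^(p+1)(-(p+1) + 3) - 3,
which is the closed form with t = p+1.
Hence, by induction on t, the claim holds for every t ≥ 1.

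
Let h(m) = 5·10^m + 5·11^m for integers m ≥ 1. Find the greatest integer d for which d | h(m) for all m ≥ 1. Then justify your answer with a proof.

d = 5

Computing the first values: h(1) = 105 and h(2) = 1105; gcd(105, 1105) = 5, so d ≤ 5.
We prove 5 | 5·10^m + 5·11^m for all m ≥ 1 by induction on m.
Base step (m = 1): h(1) = 105 = 5·(21), so 5 | h(1).
For the inductive step, assume it holds for an arbitrary r ≥ 1, i.e. 5 | h(r). Then
h(r+1) − 11·h(r) = (5·10^(r+1) + 5·11^(r+1)) − 11·(5·10^r + 5·11^r) = (5)·10^r·(10 − 11) = (-5)·10^r. Since 5 | h(r) by the inductive hypothesis, 5 | 11·h(r); and 5 | -5 since -5 = 5·-1. Therefore 5 | h(r+1).
By induction, the statement is established for all m ≥ 1.
Therefore the largest such d is 5.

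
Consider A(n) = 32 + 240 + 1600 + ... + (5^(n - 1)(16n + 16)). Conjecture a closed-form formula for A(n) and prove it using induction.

A(n) = 5^n(4n + 3) - 3

We claim A(n) = 5^n(4n + 3) - 3 for all n ≥ 1.
Base case (n = 1): A(1) = 32, and the closed form gives 32. They agree.
Inductive step: suppose the statement holds for some k ≥ 1, so A(k) = 5^k(4k + 3) - 3.
Then A(k+1) = A(k) + (16·5^k(k + 2)) = (5^k(4k + 3) - 3) + (16·5^k(k + 2)).
Simplifying, A(k+1) = 20·5^k·k + 35·5^k - 3 = 5^(k+1)(4(k+1) + 3) - 3,
which is the closed form with n = k+1.
This completes the induction.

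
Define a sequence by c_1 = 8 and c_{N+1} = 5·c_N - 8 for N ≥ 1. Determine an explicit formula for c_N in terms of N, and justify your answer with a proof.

c_N = 6·5^(N - 1) + 2

Computing the first terms: c_1 = 8, c_2 = 32, c_3 = 152. This suggests c_N = 6·5^(N - 1) + 2.
Base step (N = 1): the formula gives 8 = 8 = c_1.
For the inductive step, assume it holds for an arbitrary p ≥ 1, so c_p = 6·5^(p - 1) + 2.
Then c_{p+1} = 5·c_p - 8 = 5·(6·5^(p - 1) + 2) - 8 = 6·5^p + 2 = 6·5^((p+1) - 1) + 2,
which is the claimed formula at N = p+1.
By the principle of mathematical induction, the result holds for all N ≥ 1.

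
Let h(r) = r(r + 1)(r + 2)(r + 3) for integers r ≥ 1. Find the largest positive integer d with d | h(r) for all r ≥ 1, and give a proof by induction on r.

d = 24

Computing the first values: h(1) = 24 and h(2) = 120; gcd(24, 120) = 24, so d ≤ 24.
We prove 24 | r(r + 1)(r + 2)(r + 3) for all r ≥ 1 by induction on r.
Base step (r = 1): h(1) = 24 = 24·(1), so 24 | h(1).
Inductive step: assume the claim holds for r = m, i.e. 24 | h(m). Then
h(m+1) − h(m) = (m+1)·(m+2)·(m+3)·(m+4) − m·(m+1)·(m+2)·(m+3) = (m+1)·(m+2)·(m+3)·[(m+4) − m] = 4·(m+1)·(m+2)·(m+3). The product of 3 consecutive integers is divisible by (3)! = 6, so h(m+1) − h(m) is divisible by 4·6 = 24. By the inductive hypothesis 24 | h(m), hence 24 | h(m+1).
By induction, the statement is established for all r ≥ 1.
Therefore the largest such d is 24.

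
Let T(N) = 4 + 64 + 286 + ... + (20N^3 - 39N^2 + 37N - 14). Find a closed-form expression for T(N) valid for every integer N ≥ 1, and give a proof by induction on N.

T(N) = N(5N^3 - 3N^2 + 4N - 2)

We claim T(N) = N(5N^3 - 3N^2 + 4N - 2) for all N ≥ 1.
Base step (N = 1): T(1) = 4, and the closed form gives 4. They agree.
Inductive step: assume the claim holds for N = m, so T(m) = m(5m^3 - 3m^2 + 4m - 2).
Then T(m+1) = T(m) + (20m^3 + 21m^2 + 19m + 4) = (m(5m^3 - 3m^2 + 4m - 2)) + (20m^3 + 21m^2 + 19m + 4).
Simplifying, T(m+1) = (m + 1)(5m^3 + 12m^2 + 13m + 4) = (m+1)(5(m+1)^3 - 3(m+1)^2 + 4(m+1) - 2),
which is the closed form with N = m+1.
This completes the induction.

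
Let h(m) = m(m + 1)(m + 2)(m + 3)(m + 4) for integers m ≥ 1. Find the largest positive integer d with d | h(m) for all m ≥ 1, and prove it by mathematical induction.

d = 120

Computing the first values: h(1) = 120 and h(2) = 720; gcd(120, 720) = 120, so d ≤ 120.
We prove 120 | m(m + 1)(m + 2)(m + 3)(m + 4) for all m ≥ 1 by induction on m.
Base step (m = 1): h(1) = 120 = 120·(1), so 120 | h(1).
Inductive step: assume the claim holds for m = k, i.e. 120 | h(k). Then
h(k+1) − h(k) = (k+1)·(k+2)·(k+3)·(k+4)·(k+5) − k·(k+1)·(k+2)·(k+3)·(k+4) = (k+1)·(k+2)·(k+3)·(k+4)·[(k+5) − k] = 5·(k+1)·(k+2)·(k+3)·(k+4). The product of 4 consecutive integers is divisible by (4)! = 24, so h(k+1) − h(k) is divisible by 5·24 = 120. By the inductive hypothesis 120 | h(k), hence 120 | h(k+1).
By induction, the statement is established for all m ≥ 1.
Therefore the largest such d is 120.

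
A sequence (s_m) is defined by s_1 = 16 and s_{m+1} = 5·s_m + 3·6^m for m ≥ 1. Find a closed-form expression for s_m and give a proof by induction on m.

s_m = -2·5^(m - 1) + 3·6^m

Computing the first terms: s_1 = 16, s_2 = 98, s_3 = 598. This suggests s_m = -2·5^(m - 1) + 3·6^m.
Base step (m = 1): the formula gives 16 = 16 = s_1.
For the inductive step, assume it holds for an arbitrary i ≥ 1, so s_i = -2·5^(i - 1) + 3·6^i.
Then s_{i+1} = 5·s_i + 3·6^i = 5·(-2·5^(i - 1) + 3·6^i) + 3·6^i = -2·5^i + 3·6^(i + 1) = -2·5^((i+1) - 1) + 3·6^(i+1),
which is the claimed formula at m = i+1.
This completes the induction.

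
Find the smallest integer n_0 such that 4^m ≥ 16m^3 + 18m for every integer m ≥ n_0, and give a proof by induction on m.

At m = 5: 1024 < 2090, so the inequality fails and n_0 ≥ 6. We prove 4^m ≥ 16m^3 + 18m for all m ≥ 6.
Base step (m = 6): 4^m = 4096 and 16m^3 + 18m = 3564, so 4096 ≥ 3564.
Inductive step: suppose the statement holds for some r ≥ 6, so 4^r ≥ 16r^3 + 18r.
Then 4^(r + 1) = 4·(4^r) ≥ 4·(16r^3 + 18r).
Also, for r ≥ 6 we have 4·(16r^3 + 18r) ≥ 16(r+1)^3 + 18(r+1), since 4·(16r^3 + 18r) − (16(r+1)^3 + 18(r+1)) = 48r^3 - 48r^2 + 6r - 34, which is nonnegative for all r ≥ 6.
Combining, 4^(r + 1) ≥ 16(r+1)^3 + 18(r+1).
Hence, by induction on m, the claim holds for every m ≥ 6.
Hence the smallest such n_0 is 6.

n_0 = 6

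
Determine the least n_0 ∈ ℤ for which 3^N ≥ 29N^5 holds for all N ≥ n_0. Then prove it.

At N = 15: 14348907 < 22021875, so the inequality fails and n_0 ≥ 16. We prove 3^N ≥ 29N^5 for all N ≥ 16.
Base case (N = 16): 3^N = 43046721 and 29N^5 = 30408704, so 43046721 ≥ 30408704.
Inductive step: assume the claim holds for N = p, so 3^p ≥ 29p^5.
Then 3^(p + 1) = 3·(3^p) ≥ 3·(29p^5).
Also, for p ≥ 16 we have 3·(29p^5) ≥ 29(p+1)^5, since 3 ≥ (1 + 1/p)^5 for all p ≥ 16.
Combining, 3^(p + 1) ≥ 29(p+1)^5.
By the principle of mathematical induction, the result holds for all N ≥ 16.
Hence the smallest such n_0 is 16.

n_0 = 16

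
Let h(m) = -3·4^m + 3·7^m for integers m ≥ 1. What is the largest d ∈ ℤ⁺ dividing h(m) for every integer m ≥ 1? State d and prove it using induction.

Computing the first values: h(1) = 9 and h(2) = 99; gcd(9, 99) = 9, so d ≤ 9.
We prove 9 | -3·4^m + 3·7^m for all m ≥ 1 by induction on m.
Base case (m = 1): h(1) = 9 = 9·(1), so 9 | h(1).
Inductive step: assume the claim holds for m = j, i.e. 9 | h(j). Then
h(j+1) − 7·h(j) = (-3·4^(j+1) + 3·7^(j+1)) − 7·(-3·4^j + 3·7^j) = (-3)·4^j·(4 − 7) = (9)·4^j. Since 9 | h(j) by the inductive hypothesis, 9 | 7·h(j); and 9 | 9 since 9 = 9·1. Therefore 9 | h(j+1).
By the principle of mathematical induction, the result holds for all m ≥ 1.
Therefore the largest such d is 9.

d = 9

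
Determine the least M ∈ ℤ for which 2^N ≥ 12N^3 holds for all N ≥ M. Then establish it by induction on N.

M = 16

At N = 15: 32768 < 40500, so the inequality fails and M ≥ 16. We prove 2^N ≥ 12N^3 for all N ≥ 16.
For the base case N = 16: 2^N = 65536 and 12N^3 = 49152, so 65536 ≥ 49152.
For the inductive step, assume it holds for an arbitrary i ≥ 16, so 2^i ≥ 12i^3.
Then 2^(i + 1) = 2·(2^i) ≥ 2·(12i^3).
Also, for i ≥ 16 we have 2·(12i^3) ≥ 12(i+1)^3, since 2 ≥ (1 + 1/i)^3 for all i ≥ 16.
Combining, 2^(i + 1) ≥ 12(i+1)^3.
By the principle of mathematical induction, the result holds for all N ≥ 16.
Hence the smallest such M is 16.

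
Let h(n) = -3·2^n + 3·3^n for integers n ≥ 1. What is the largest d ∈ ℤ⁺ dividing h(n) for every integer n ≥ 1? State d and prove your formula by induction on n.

d = 3

Computing the first values: h(1) = 3 and h(2) = 15; gcd(3, 15) = 3, so d ≤ 3.
We prove 3 | -3·2^n + 3·3^n for all n ≥ 1 by induction on n.
When n = 1: h(1) = 3 = 3·(1), so 3 | h(1).
Inductive step: assume the claim holds for n = i, i.e. 3 | h(i). Then
h(i+1) − 3·h(i) = (-3·2^(i+1) + 3·3^(i+1)) − 3·(-3·2^i + 3·3^i) = (-3)·2^i·(2 − 3) = (3)·2^i. Since 3 | h(i) by the inductive hypothesis, 3 | 3·h(i); and 3 | 3 since 3 = 3·1. Therefore 3 | h(i+1).
By the principle of mathematical induction, the result holds for all n ≥ 1.
Therefore the largest such d is 3.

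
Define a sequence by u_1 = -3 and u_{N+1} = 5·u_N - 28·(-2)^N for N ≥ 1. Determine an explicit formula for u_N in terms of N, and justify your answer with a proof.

u_N = (-2)^(N + 2) + 5^N

Computing the first terms: u_1 = -3, u_2 = 41, u_3 = 93. This suggests u_N = (-2)^(N + 2) + 5^N.
Base step (N = 1): the formula gives -3 = -3 = u_1.
Suppose the result is true for N = j, so u_j = (-2)^(j + 2) + 5^j.
Then u_{j+1} = 5·u_j - 28·(-2)^j = 5·((-2)^(j + 2) + 5^j) - 28·(-2)^j = (-2)^(j + 3) + 5^(j + 1) = (-2)^((j+1) + 2) + 5^(j+1),
which is the claimed formula at N = j+1.
This completes the induction.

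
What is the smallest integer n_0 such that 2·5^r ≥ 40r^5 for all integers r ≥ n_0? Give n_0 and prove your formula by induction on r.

n_0 = 9

At r = 8: 781250 < 1310720, so the inequality fails and n_0 ≥ 9. We prove 2·5^r ≥ 40r^5 for all r ≥ 9.
For the base case r = 9: 2·5^r = 3906250 and 40r^5 = 2361960, so 3906250 ≥ 2361960.
Inductive step: assume the claim holds for r = i, so 2·5^i ≥ 40i^5.
Then 2·5^(i + 1) = 5·(2·5^i) ≥ 5·(40i^5).
Also, for i ≥ 9 we have 5·(40i^5) ≥ 40(i+1)^5, since 5 ≥ (1 + 1/i)^5 for all i ≥ 9.
Combining, 2·5^(i + 1) ≥ 40(i+1)^5.
This completes the induction.
Hence the smallest such n_0 is 9.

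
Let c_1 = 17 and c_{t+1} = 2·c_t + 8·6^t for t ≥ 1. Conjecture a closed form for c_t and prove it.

c_t = 5·2^(t - 1) + 2·6^t

Computing the first terms: c_1 = 17, c_2 = 82, c_3 = 452. This suggests c_t = 5·2^(t - 1) + 2·6^t.
When t = 1: the formula gives 17 = 17 = c_1.
Inductive step: assume the claim holds for t = k, so c_k = 5·2^(k - 1) + 2·6^k.
Then c_{k+1} = 2·c_k + 8·6^k = 2·(5·2^(k - 1) + 2·6^k) + 8·6^k = 5·2^k + 2·6^(k + 1) = 5·2^((k+1) - 1) + 2·6^(k+1),
which is the claimed formula at t = k+1.
Hence, by induction on t, the claim holds for every t ≥ 1.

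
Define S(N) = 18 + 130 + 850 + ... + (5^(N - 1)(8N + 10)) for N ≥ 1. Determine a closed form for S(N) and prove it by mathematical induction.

We claim S(N) = 2·5^N(N + 1) - 2 for all N ≥ 1.
For the base case N = 1: S(1) = 18, and the closed form gives 18. They agree.
Suppose the result is true for N = r, so S(r) = 2·5^r(r + 1) - 2.
Then S(r+1) = S(r) + (5^r(8r + 18)) = (2·5^r(r + 1) - 2) + (5^r(8r + 18)).
Simplifying, S(r+1) = 10·5^r·r + 20·5^r - 2 = 2·5^(r+1)((r+1) + 1) - 2,
which is the closed form with N = r+1.
By induction, the statement is established for all N ≥ 1.

S(N) = 2·5^N(N + 1) - 2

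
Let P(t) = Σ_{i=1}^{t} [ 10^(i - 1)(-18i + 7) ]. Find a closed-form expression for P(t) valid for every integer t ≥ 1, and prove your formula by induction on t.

P(t) = 10^t(-2t + 1) - 1

We claim P(t) = 10^t(-2t + 1) - 1 for all t ≥ 1.
When t = 1: P(1) = -11, and the closed form gives -11. They agree.
Inductive step: assume the claim holds for t = i, so P(i) = 10^i(-2i + 1) - 1.
Then P(i+1) = P(i) + (10^i(-18i - 11)) = (10^i(-2i + 1) - 1) + (10^i(-18i - 11)).
Simplifying, P(i+1) = -20·10^i·i - 10·10^i - 1 = 10^(i+1)(-2(i+1) + 1) - 1,
which is the closed form with t = i+1.
By the principle of mathematical induction, the result holds for all t ≥ 1.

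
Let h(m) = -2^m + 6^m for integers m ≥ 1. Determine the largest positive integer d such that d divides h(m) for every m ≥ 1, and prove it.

d = 4

Computing the first values: h(1) = 4 and h(2) = 32; gcd(4, 32) = 4, so d ≤ 4.
We prove 4 | -2^m + 6^m for all m ≥ 1 by induction on m.
Base case (m = 1): h(1) = 4 = 4·(1), so 4 | h(1).
For the inductive step, assume it holds for an arbitrary k ≥ 1, i.e. 4 | h(k). Then
6^{k+1} − 2^{k+1} = 6·6^k − 2·2^k = 6·(6^k − 2^k) + (4)·2^k. The first term is divisible by 4 by the inductive hypothesis, and the second term (4)·2^k is divisible by 4 since 4 | 4. Hence 4 | h(k+1).
This completes the induction.
Therefore the largest such d is 4.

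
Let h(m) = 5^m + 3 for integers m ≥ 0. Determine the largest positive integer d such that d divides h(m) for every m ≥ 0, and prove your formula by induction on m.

d = 4

Computing the first values: h(0) = 4 and h(1) = 8; gcd(4, 8) = 4, so d ≤ 4.
We prove 4 | 5^m + 3 for all m ≥ 0 by induction on m.
Base step (m = 0): h(0) = 4 = 4·(1), so 4 | h(0).
Suppose the result is true for m = r, i.e. 4 | h(r). Then
h(r+1) = 5^(r+1) + 3 = 5·(5^r + 3) - 12 = 5·h(r) - 12. The first term is divisible by 4 by the inductive hypothesis, and -12 is divisible by 4. Hence 4 | h(r+1).
By induction, the statement is established for all m ≥ 0.
Therefore the largest such d is 4.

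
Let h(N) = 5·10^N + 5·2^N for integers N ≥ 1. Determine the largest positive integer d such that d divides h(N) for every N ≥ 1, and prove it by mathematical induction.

d = 20

Computing the first values: h(1) = 60 and h(2) = 520; gcd(60, 520) = 20, so d ≤ 20.
We prove 20 | 5·10^N + 5·2^N for all N ≥ 1 by induction on N.
Base step (N = 1): h(1) = 60 = 20·(3), so 20 | h(1).
For the inductive step, assume it holds for an arbitrary j ≥ 1, i.e. 20 | h(j). Then
h(j+1) − 10·h(j) = (5·10^(j+1) + 5·2^(j+1)) − 10·(5·10^j + 5·2^j) = (5)·2^j·(2 − 10) = (-40)·2^j. Since 20 | h(j) by the inductive hypothesis, 20 | 10·h(j); and 20 | -40 since -40 = 20·-2. Therefore 20 | h(j+1).
By induction, the statement is established for all N ≥ 1.
Therefore the largest such d is 20.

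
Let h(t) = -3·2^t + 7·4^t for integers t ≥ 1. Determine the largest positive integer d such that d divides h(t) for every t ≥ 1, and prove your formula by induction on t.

d = 2

Computing the first values: h(1) = 22 and h(2) = 100; gcd(22, 100) = 2, so d ≤ 2.
We prove 2 | -3·2^t + 7·4^t for all t ≥ 1 by induction on t.
Base case (t = 1): h(1) = 22 = 2·(11), so 2 | h(1).
Inductive step: suppose the statement holds for some k ≥ 1, i.e. 2 | h(k). Then
h(k+1) − 4·h(k) = (-3·2^(k+1) + 7·4^(k+1)) − 4·(-3·2^k + 7·4^k) = (-3)·2^k·(2 − 4) = (6)·2^k. Since 2 | h(k) by the inductive hypothesis, 2 | 4·h(k); and 2 | 6 since 6 = 2·3. Therefore 2 | h(k+1).
By induction, the statement is established for all t ≥ 1.
Therefore the largest such d is 2.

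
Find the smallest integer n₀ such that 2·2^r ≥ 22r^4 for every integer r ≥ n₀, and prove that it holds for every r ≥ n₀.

n₀ = 22

At r = 21: 4194304 < 4278582, so the inequality fails and n₀ ≥ 22. We prove 2·2^r ≥ 22r^4 for all r ≥ 22.
When r = 22: 2·2^r = 8388608 and 22r^4 = 5153632, so 8388608 ≥ 5153632.
Inductive step: assume the claim holds for r = i, so 2·2^i ≥ 22i^4.
Then 2·2^(i + 1) = 2·(2·2^i) ≥ 2·(22i^4).
Also, for i ≥ 22 we have 2·(22i^4) ≥ 22(i+1)^4, since 2 ≥ (1 + 1/i)^4 for all i ≥ 22.
Combining, 2·2^(i + 1) ≥ 22(i+1)^4.
By the principle of mathematical induction, the result holds for all r ≥ 22.
Hence the smallest such n₀ is 22.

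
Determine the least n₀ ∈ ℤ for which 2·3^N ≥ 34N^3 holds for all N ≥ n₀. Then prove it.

n₀ = 9

At N = 8: 13122 < 17408, so the inequality fails and n₀ ≥ 9. We prove 2·3^N ≥ 34N^3 for all N ≥ 9.
For the base case N = 9: 2·3^N = 39366 and 34N^3 = 24786, so 39366 ≥ 24786.
Inductive step: suppose the statement holds for some r ≥ 9, so 2·3^r ≥ 34r^3.
Then 2·3^(r + 1) = 3·(2·3^r) ≥ 3·(34r^3).
Also, for r ≥ 9 we have 3·(34r^3) ≥ 34(r+1)^3, since 3 ≥ (1 + 1/r)^3 for all r ≥ 9.
Combining, 2·3^(r + 1) ≥ 34(r+1)^3.
By the principle of mathematical induction, the result holds for all N ≥ 9.
Hence the smallest such n₀ is 9.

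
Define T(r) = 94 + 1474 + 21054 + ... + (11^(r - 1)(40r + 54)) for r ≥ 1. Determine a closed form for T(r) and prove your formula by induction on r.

T(r) = 11^r(4r + 5) - 5

We claim T(r) = 11^r(4r + 5) - 5 for all r ≥ 1.
When r = 1: T(1) = 94, and the closed form gives 94. They agree.
For the inductive step, assume it holds for an arbitrary k ≥ 1, so T(k) = 11^k(4k + 5) - 5.
Then T(k+1) = T(k) + (11^k(40k + 94)) = (11^k(4k + 5) - 5) + (11^k(40k + 94)).
Simplifying, T(k+1) = 44·11^k·k + 99·11^k - 5 = 11^(k+1)(4(k+1) + 5) - 5,
which is the closed form with r = k+1.
By the principle of mathematical induction, the result holds for all r ≥ 1.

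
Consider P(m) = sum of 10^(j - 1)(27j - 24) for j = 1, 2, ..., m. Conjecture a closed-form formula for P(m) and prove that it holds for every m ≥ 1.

P(m) = 3·10^m(m - 1) + 3

We claim P(m) = 3·10^m(m - 1) + 3 for all m ≥ 1.
Base step (m = 1): P(1) = 3, and the closed form gives 3. They agree.
Inductive step: suppose the statement holds for some j ≥ 1, so P(j) = 3·10^j(j - 1) + 3.
Then P(j+1) = P(j) + (10^j(27j + 3)) = (3·10^j(j - 1) + 3) + (10^j(27j + 3)).
Simplifying, P(j+1) = 30·10^j·j + 3 = 3·10^(j+1)((j+1) - 1) + 3,
which is the closed form with m = j+1.
By the principle of mathematical induction, the result holds for all m ≥ 1.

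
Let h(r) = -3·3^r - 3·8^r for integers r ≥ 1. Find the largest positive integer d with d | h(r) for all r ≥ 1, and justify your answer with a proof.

d = 3

Computing the first values: h(1) = -33 and h(2) = -219; gcd(-33, -219) = 3, so d ≤ 3.
We prove 3 | -3·3^r - 3·8^r for all r ≥ 1 by induction on r.
Base step (r = 1): h(1) = -33 = 3·(-11), so 3 | h(1).
For the inductive step, assume it holds for an arbitrary k ≥ 1, i.e. 3 | h(k). Then
h(k+1) − 8·h(k) = (-3·3^(k+1) - 3·8^(k+1)) − 8·(-3·3^k - 3·8^k) = (-3)·3^k·(3 − 8) = (15)·3^k. Since 3 | h(k) by the inductive hypothesis, 3 | 8·h(k); and 3 | 15 since 15 = 3·5. Therefore 3 | h(k+1).
Hence, by induction on r, the claim holds for every r ≥ 1.
Therefore the largest such d is 3.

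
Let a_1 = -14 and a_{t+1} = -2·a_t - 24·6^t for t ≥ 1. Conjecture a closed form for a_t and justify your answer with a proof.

Computing the first terms: a_1 = -14, a_2 = -116, a_3 = -632. This suggests a_t = (-2)^(t + 1) - 3·6^t.
Base step (t = 1): the formula gives -14 = -14 = a_1.
Inductive step: assume the claim holds for t = m, so a_m = (-2)^(m + 1) - 3·6^m.
Then a_{m+1} = -2·a_m - 24·6^m = -2·((-2)^(m + 1) - 3·6^m) - 24·6^m = (-2)^(m + 2) - 3·6^(m + 1) = (-2)^((m+1) + 1) - 3·6^(m+1),
which is the claimed formula at t = m+1.
This completes the induction.

a_t = (-2)^(t + 1) - 3·6^t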